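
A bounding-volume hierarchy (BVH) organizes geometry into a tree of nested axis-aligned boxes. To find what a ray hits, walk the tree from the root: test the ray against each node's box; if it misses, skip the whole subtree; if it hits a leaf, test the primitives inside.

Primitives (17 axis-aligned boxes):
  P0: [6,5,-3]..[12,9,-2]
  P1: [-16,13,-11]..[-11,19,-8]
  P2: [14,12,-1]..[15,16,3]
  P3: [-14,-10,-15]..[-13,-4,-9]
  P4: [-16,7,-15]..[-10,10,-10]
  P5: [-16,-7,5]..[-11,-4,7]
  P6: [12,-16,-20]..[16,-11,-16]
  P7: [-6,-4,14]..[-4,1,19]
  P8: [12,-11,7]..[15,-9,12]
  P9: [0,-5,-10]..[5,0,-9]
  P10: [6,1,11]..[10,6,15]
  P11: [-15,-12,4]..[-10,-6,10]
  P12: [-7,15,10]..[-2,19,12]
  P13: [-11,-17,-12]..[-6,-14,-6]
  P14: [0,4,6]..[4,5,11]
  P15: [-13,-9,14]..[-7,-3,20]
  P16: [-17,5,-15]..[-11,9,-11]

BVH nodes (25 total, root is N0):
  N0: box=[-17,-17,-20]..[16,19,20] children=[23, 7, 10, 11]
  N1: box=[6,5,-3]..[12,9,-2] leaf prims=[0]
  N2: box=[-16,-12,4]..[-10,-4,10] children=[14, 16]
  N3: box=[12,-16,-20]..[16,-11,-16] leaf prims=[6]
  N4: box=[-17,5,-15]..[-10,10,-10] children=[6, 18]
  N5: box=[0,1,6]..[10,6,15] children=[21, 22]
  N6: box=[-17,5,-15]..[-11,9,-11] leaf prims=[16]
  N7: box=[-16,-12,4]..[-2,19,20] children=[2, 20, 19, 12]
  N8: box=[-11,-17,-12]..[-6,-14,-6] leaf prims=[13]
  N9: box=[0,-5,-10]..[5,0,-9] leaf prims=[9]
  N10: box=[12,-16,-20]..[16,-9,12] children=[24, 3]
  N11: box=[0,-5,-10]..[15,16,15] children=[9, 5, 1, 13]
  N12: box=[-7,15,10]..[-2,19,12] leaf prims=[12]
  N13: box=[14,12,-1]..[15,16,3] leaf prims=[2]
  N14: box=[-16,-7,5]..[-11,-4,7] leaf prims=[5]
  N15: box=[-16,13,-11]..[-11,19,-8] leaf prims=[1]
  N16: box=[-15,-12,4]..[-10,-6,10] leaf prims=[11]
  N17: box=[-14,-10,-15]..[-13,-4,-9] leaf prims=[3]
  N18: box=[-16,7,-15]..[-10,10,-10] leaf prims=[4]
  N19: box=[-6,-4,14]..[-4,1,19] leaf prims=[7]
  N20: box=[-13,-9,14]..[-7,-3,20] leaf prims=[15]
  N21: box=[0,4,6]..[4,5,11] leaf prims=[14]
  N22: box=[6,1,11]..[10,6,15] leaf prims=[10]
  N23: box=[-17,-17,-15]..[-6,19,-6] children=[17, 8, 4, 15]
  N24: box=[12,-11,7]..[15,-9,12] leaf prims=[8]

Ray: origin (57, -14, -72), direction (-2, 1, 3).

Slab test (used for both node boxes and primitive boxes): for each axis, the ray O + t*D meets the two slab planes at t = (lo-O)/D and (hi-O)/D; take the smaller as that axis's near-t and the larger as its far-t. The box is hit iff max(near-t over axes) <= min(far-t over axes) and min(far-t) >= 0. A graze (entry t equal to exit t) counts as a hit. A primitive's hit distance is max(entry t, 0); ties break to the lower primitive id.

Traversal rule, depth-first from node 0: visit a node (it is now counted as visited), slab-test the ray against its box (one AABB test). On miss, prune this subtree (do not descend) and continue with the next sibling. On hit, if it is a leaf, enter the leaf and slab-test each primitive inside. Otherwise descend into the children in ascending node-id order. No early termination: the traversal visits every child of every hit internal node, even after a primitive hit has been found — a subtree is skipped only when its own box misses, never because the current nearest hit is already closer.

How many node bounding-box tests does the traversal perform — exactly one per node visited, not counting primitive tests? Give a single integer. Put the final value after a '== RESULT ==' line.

Traverse from the root:
N0 x:[41/2,37] y:[-3,33] z:[52/3,92/3] -> hit [41/2,92/3], descend [7, 10, 11, 23]
  N7 x:[59/2,73/2] y:[2,33] z:[76/3,92/3] -> hit [59/2,92/3], descend [2, 12, 19, 20]
    N2 x:[67/2,73/2] y:[2,10] z:[76/3,82/3] -> miss, prune
    N12 x:[59/2,32] y:[29,33] z:[82/3,28] -> miss, prune
    N19 x:[61/2,63/2] y:[10,15] z:[86/3,91/3] -> miss, prune
    N20 x:[32,35] y:[5,11] z:[86/3,92/3] -> miss, prune
  N10 x:[41/2,45/2] y:[-2,5] z:[52/3,28] -> miss, prune
  N11 x:[21,57/2] y:[9,30] z:[62/3,29] -> hit [21,57/2], descend [1, 5, 9, 13]
    N1 x:[45/2,51/2] y:[19,23] z:[23,70/3] -> hit [23,23] leaf, test {P0@t=23}
    N5 x:[47/2,57/2] y:[15,20] z:[26,29] -> miss, prune
    N9 x:[26,57/2] y:[9,14] z:[62/3,21] -> miss, prune
    N13 x:[21,43/2] y:[26,30] z:[71/3,25] -> miss, prune
  N23 x:[63/2,37] y:[-3,33] z:[19,22] -> miss, prune

13 AABB tests over nodes [0, 7, 2, 12, 19, 20, 10, 11, 1, 5, 9, 13, 23]; 1 leaf entered; closest P0.

== RESULT ==
13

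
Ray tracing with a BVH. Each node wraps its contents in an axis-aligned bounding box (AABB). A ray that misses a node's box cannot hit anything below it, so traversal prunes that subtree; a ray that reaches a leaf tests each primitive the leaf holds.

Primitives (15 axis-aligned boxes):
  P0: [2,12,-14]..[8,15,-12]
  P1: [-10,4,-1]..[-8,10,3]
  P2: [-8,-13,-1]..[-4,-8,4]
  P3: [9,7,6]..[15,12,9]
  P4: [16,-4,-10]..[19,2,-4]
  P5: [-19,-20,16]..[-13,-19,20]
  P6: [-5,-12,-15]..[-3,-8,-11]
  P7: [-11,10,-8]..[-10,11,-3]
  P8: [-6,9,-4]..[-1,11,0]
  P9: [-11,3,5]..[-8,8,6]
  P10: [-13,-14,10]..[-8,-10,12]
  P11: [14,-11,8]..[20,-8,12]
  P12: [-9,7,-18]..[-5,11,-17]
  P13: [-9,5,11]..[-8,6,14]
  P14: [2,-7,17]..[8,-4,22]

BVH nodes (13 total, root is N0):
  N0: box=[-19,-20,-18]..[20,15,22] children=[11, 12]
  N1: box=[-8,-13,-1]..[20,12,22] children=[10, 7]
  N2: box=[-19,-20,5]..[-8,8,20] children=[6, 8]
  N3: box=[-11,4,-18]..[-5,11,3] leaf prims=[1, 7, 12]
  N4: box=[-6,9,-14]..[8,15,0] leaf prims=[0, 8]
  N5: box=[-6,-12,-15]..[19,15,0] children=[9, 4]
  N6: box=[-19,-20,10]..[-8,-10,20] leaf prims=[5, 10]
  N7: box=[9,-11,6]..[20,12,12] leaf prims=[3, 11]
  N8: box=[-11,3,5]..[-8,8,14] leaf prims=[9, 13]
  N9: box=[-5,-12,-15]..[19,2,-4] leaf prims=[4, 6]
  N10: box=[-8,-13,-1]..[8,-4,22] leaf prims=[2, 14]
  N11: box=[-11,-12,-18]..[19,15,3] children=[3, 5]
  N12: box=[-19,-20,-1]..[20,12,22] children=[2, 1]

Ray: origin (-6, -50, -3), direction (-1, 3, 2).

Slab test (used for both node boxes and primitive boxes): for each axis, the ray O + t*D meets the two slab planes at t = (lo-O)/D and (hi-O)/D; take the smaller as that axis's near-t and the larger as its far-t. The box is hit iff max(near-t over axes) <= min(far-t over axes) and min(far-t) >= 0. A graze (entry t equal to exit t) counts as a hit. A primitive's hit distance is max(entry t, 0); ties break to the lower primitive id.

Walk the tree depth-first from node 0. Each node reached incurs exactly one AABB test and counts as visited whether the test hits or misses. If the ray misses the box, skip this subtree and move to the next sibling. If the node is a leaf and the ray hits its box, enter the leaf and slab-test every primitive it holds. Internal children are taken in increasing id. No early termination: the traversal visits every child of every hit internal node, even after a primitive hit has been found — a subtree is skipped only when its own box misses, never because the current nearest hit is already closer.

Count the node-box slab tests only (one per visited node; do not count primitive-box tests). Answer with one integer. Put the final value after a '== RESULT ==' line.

Traverse from the root:
N0 x:[-26,13] y:[10,65/3] z:[-15/2,25/2] -> hit [10,25/2], descend [11, 12]
  N11 x:[-25,5] y:[38/3,65/3] z:[-15/2,3] -> miss, prune
  N12 x:[-26,13] y:[10,62/3] z:[1,25/2] -> hit [10,25/2], descend [1, 2]
    N1 x:[-26,2] y:[37/3,62/3] z:[1,25/2] -> miss, prune
    N2 x:[2,13] y:[10,58/3] z:[4,23/2] -> hit [10,23/2], descend [6, 8]
      N6 x:[2,13] y:[10,40/3] z:[13/2,23/2] -> hit [10,23/2] leaf, test {P5@t=10, P10(miss)}
      N8 x:[2,5] y:[53/3,58/3] z:[4,17/2] -> miss, prune

Visited [0, 11, 12, 1, 2, 6, 8]. Tests: 7 box, 1 leaf. Nearest: P5.

== RESULT ==
7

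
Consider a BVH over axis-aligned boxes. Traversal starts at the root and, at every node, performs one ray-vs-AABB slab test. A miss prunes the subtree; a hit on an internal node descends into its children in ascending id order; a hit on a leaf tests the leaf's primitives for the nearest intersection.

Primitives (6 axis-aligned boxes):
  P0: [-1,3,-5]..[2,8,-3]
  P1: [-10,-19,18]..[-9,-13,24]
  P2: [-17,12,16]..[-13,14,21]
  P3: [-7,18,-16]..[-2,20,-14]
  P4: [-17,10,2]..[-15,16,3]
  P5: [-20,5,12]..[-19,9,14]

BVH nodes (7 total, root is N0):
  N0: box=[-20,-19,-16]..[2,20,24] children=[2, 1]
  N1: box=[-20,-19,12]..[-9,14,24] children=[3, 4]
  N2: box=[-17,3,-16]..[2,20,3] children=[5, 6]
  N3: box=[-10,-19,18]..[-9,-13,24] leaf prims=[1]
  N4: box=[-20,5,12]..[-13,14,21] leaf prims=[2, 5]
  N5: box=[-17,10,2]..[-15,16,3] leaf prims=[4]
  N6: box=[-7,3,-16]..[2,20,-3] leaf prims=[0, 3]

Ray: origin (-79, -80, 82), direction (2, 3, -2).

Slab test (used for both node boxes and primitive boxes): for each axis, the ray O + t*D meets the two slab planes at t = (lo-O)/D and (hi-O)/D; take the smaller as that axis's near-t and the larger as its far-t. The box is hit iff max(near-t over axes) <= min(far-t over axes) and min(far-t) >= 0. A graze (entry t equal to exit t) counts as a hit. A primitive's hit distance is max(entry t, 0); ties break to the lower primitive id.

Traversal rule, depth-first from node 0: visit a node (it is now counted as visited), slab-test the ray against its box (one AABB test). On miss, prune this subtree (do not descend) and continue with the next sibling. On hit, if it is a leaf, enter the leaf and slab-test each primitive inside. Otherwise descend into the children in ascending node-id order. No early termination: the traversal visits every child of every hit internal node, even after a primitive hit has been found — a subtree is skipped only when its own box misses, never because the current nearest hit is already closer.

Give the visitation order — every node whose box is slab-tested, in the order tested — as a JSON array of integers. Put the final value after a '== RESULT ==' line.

Walk:
N0 x:[59/2,81/2] y:[61/3,100/3] z:[29,49] -> hit [59/2,100/3], descend [1, 2]
  N1 x:[59/2,35] y:[61/3,94/3] z:[29,35] -> hit [59/2,94/3], descend [3, 4]
    N3 x:[69/2,35] y:[61/3,67/3] z:[29,32] -> miss, prune
    N4 x:[59/2,33] y:[85/3,94/3] z:[61/2,35] -> hit [61/2,94/3] leaf, test {P2@t=31, P5(miss)}
  N2 x:[31,81/2] y:[83/3,100/3] z:[79/2,49] -> miss, prune

Visited [0, 1, 3, 4, 2]. Tests: 5 box, 1 leaf. Nearest: P2.

== RESULT ==
[0, 1, 3, 4, 2]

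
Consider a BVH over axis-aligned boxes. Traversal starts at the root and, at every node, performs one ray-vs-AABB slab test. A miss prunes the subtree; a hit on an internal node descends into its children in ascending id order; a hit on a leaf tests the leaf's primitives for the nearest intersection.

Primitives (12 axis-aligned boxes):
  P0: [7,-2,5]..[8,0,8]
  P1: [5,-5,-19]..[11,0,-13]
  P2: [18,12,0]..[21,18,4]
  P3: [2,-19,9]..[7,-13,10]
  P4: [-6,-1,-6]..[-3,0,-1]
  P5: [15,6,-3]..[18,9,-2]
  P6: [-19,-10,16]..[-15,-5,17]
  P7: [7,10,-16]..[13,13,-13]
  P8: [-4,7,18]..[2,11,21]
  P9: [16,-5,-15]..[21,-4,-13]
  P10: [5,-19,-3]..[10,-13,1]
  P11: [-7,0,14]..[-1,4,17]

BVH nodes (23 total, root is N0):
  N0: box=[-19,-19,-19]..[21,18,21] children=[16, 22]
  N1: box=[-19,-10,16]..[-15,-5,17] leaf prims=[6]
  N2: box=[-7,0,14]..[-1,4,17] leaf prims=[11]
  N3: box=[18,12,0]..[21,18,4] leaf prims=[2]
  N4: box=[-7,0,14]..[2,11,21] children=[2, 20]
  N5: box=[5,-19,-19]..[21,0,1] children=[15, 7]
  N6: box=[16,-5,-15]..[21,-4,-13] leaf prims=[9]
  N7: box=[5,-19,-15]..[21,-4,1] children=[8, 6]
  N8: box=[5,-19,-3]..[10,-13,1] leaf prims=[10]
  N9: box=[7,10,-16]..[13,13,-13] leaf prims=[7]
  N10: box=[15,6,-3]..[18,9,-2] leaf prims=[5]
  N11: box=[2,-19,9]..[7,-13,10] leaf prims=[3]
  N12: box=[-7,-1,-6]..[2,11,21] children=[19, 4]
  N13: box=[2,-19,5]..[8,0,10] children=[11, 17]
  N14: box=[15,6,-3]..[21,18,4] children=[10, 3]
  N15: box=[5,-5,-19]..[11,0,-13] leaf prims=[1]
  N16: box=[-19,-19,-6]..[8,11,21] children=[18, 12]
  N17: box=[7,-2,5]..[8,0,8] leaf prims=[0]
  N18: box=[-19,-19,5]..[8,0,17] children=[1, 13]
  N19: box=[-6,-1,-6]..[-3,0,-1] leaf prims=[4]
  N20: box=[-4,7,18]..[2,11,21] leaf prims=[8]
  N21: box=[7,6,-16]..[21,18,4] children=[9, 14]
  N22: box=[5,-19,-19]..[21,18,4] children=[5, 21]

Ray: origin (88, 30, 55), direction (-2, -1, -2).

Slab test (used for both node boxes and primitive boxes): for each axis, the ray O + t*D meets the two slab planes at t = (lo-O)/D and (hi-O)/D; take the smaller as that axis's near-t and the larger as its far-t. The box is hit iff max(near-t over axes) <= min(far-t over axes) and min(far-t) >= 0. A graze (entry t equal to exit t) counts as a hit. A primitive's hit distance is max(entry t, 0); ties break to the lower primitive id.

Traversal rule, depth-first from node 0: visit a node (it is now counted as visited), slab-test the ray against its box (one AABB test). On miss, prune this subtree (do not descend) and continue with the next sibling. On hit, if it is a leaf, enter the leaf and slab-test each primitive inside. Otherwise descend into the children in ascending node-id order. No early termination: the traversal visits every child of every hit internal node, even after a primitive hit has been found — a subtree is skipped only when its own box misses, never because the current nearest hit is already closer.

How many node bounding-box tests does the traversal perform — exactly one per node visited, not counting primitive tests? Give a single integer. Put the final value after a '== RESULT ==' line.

Walk:
N0 x:[67/2,107/2] y:[12,49] z:[17,37] -> hit [67/2,37], descend [16, 22]
  N16 x:[40,107/2] y:[19,49] z:[17,61/2] -> miss, prune
  N22 x:[67/2,83/2] y:[12,49] z:[51/2,37] -> hit [67/2,37], descend [5, 21]
    N5 x:[67/2,83/2] y:[30,49] z:[27,37] -> hit [67/2,37], descend [7, 15]
      N7 x:[67/2,83/2] y:[34,49] z:[27,35] -> hit [34,35], descend [6, 8]
        N6 x:[67/2,36] y:[34,35] z:[34,35] -> hit [34,35] leaf, test {P9@t=34}
        N8 x:[39,83/2] y:[43,49] z:[27,29] -> miss, prune
      N15 x:[77/2,83/2] y:[30,35] z:[34,37] -> miss, prune
    N21 x:[67/2,81/2] y:[12,24] z:[51/2,71/2] -> miss, prune

Visited [0, 16, 22, 5, 7, 6, 8, 15, 21]. Tests: 9 box, 1 leaf. Nearest: P9.

== RESULT ==
9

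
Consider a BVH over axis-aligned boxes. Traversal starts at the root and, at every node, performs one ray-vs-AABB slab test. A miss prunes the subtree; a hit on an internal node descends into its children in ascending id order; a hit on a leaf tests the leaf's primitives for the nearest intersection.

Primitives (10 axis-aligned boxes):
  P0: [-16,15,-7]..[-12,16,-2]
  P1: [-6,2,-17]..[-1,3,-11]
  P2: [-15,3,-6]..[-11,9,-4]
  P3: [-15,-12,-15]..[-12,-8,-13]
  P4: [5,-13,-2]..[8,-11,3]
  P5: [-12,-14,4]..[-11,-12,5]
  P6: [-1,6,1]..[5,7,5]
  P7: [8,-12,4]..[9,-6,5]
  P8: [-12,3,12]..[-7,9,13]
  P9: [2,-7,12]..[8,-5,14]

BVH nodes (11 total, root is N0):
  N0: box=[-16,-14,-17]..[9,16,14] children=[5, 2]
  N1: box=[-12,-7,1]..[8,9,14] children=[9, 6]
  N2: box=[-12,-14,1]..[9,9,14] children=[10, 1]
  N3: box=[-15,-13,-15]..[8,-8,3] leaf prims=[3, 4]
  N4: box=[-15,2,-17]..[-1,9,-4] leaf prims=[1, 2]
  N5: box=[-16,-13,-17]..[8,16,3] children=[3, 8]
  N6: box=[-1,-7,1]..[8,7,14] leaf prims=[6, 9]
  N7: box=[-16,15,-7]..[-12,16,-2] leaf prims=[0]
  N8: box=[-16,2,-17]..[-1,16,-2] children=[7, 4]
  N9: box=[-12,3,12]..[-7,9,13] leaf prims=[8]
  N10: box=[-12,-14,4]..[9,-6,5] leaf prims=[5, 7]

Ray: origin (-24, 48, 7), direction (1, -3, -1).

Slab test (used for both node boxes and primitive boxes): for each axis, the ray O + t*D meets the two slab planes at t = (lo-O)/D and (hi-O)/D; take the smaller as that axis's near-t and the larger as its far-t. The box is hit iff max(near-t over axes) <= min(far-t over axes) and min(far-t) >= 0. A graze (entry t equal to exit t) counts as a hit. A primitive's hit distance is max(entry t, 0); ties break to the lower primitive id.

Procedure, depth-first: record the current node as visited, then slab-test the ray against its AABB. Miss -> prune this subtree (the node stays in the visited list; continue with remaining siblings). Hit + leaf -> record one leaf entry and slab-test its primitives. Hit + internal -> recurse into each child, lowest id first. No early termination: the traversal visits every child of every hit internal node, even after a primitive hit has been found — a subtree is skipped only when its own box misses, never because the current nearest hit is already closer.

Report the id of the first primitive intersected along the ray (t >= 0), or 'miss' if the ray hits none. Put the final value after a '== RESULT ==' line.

Trace the traversal:
N0 x:[8,33] y:[32/3,62/3] z:[-7,24] -> hit [32/3,62/3], descend [2, 5]
  N2 x:[12,33] y:[13,62/3] z:[-7,6] -> miss, prune
  N5 x:[8,32] y:[32/3,61/3] z:[4,24] -> hit [32/3,61/3], descend [3, 8]
    N3 x:[9,32] y:[56/3,61/3] z:[4,22] -> hit [56/3,61/3] leaf, test {P3(miss), P4(miss)}
    N8 x:[8,23] y:[32/3,46/3] z:[9,24] -> hit [32/3,46/3], descend [4, 7]
      N4 x:[9,23] y:[13,46/3] z:[11,24] -> hit [13,46/3] leaf, test {P1(miss), P2@t=13}
      N7 x:[8,12] y:[32/3,11] z:[9,14] -> hit [32/3,11] leaf, test {P0@t=32/3}

7 AABB tests over nodes [0, 2, 5, 3, 8, 4, 7]; 3 leaves entered; closest P0.

== RESULT ==
0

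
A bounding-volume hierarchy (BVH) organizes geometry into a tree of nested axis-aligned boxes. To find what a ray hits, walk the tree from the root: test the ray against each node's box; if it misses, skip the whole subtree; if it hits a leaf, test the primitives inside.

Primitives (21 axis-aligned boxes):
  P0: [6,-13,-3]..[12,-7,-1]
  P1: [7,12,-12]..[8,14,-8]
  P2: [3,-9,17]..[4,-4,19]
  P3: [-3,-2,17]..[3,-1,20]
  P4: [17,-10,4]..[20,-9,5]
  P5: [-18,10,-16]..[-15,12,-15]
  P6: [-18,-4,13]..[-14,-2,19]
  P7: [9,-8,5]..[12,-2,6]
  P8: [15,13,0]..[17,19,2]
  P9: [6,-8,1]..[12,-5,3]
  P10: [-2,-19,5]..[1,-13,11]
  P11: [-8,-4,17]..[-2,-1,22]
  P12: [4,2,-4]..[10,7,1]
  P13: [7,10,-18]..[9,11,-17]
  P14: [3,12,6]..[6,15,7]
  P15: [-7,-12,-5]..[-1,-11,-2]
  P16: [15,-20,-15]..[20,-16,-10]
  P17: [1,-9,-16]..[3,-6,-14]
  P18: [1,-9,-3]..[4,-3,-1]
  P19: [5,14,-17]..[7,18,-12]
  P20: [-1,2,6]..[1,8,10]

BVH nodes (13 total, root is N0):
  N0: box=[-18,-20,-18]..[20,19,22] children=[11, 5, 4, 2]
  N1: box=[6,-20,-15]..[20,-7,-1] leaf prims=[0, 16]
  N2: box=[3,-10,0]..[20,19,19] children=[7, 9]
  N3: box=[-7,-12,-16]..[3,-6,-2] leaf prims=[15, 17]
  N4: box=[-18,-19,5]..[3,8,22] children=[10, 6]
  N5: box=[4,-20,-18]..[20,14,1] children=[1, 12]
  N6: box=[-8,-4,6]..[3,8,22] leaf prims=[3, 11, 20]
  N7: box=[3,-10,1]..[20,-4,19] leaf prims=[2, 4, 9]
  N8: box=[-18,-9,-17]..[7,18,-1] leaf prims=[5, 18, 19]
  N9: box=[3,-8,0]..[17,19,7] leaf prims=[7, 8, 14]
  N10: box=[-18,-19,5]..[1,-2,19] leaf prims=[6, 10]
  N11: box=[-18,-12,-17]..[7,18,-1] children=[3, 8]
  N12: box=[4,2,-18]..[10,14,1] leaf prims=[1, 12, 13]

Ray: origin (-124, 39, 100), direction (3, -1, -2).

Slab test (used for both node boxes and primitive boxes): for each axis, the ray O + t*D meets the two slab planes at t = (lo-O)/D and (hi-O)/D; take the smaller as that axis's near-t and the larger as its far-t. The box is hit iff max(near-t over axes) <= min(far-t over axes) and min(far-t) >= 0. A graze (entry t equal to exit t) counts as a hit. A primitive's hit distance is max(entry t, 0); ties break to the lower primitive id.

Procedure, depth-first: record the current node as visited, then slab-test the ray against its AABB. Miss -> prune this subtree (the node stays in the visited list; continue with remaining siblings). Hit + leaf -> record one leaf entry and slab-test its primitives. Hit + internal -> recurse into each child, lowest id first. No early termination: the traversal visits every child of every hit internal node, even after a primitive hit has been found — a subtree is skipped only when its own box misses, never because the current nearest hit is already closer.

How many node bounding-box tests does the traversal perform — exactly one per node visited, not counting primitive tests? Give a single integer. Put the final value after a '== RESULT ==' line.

Trace the traversal:
N0 x:[106/3,48] y:[20,59] z:[39,59] -> hit [39,48], descend [2, 4, 5, 11]
  N2 x:[127/3,48] y:[20,49] z:[81/2,50] -> hit [127/3,48], descend [7, 9]
    N7 x:[127/3,48] y:[43,49] z:[81/2,99/2] -> hit [43,48] leaf, test {P2(miss), P4@t=48, P9(miss)}
    N9 x:[127/3,47] y:[20,47] z:[93/2,50] -> hit [93/2,47] leaf, test {P7(miss), P8(miss), P14(miss)}
  N4 x:[106/3,127/3] y:[31,58] z:[39,95/2] -> hit [39,127/3], descend [6, 10]
    N6 x:[116/3,127/3] y:[31,43] z:[39,47] -> hit [39,127/3] leaf, test {P3@t=121/3, P11@t=40, P20(miss)}
    N10 x:[106/3,125/3] y:[41,58] z:[81/2,95/2] -> hit [41,125/3] leaf, test {P6(miss), P10(miss)}
  N5 x:[128/3,48] y:[25,59] z:[99/2,59] -> miss, prune
  N11 x:[106/3,131/3] y:[21,51] z:[101/2,117/2] -> miss, prune

9 AABB tests over nodes [0, 2, 7, 9, 4, 6, 10, 5, 11]; 4 leaves entered; closest P11.

== RESULT ==
9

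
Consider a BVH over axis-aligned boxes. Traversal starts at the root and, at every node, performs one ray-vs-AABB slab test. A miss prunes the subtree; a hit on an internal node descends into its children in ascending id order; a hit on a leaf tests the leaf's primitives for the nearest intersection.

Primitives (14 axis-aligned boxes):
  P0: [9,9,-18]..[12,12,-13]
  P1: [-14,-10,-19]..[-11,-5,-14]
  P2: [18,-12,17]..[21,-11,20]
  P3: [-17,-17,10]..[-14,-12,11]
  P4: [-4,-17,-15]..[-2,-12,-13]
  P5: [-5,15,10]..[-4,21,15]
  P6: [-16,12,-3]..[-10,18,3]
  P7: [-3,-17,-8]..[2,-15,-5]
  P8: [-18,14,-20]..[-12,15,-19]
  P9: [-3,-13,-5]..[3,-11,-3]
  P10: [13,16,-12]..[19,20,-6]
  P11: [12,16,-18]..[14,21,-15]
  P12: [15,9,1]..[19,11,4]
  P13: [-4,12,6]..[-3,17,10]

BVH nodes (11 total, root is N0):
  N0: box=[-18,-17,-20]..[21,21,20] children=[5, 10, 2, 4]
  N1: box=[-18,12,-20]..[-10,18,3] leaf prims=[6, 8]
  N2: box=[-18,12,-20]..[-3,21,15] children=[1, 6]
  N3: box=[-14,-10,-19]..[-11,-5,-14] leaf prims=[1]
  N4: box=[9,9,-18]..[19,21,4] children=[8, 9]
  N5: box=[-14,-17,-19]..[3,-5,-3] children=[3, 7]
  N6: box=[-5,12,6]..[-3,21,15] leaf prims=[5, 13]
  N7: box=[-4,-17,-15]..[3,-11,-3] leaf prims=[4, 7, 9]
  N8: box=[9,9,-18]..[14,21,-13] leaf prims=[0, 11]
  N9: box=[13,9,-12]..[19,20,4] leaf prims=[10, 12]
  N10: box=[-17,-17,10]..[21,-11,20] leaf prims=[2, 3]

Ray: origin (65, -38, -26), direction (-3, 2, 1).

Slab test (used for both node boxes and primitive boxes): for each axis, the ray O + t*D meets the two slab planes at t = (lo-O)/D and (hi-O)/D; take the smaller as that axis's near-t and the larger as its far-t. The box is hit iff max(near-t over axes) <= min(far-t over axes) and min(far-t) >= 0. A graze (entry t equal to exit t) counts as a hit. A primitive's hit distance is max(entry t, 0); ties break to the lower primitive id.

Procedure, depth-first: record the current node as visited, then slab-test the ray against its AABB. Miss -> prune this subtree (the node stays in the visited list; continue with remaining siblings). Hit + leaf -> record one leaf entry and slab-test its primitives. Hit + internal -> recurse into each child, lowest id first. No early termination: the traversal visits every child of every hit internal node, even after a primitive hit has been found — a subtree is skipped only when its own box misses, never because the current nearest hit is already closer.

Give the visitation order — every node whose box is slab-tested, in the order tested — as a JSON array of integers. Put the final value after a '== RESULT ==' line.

Traverse from the root:
N0 x:[44/3,83/3] y:[21/2,59/2] z:[6,46] -> hit [44/3,83/3], descend [2, 4, 5, 10]
  N2 x:[68/3,83/3] y:[25,59/2] z:[6,41] -> hit [25,83/3], descend [1, 6]
    N1 x:[25,83/3] y:[25,28] z:[6,29] -> hit [25,83/3] leaf, test {P6@t=25, P8(miss)}
    N6 x:[68/3,70/3] y:[25,59/2] z:[32,41] -> miss, prune
  N4 x:[46/3,56/3] y:[47/2,59/2] z:[8,30] -> miss, prune
  N5 x:[62/3,79/3] y:[21/2,33/2] z:[7,23] -> miss, prune
  N10 x:[44/3,82/3] y:[21/2,27/2] z:[36,46] -> miss, prune

Visited [0, 2, 1, 6, 4, 5, 10]. Tests: 7 box, 1 leaf. Nearest: P6.

== RESULT ==
[0, 2, 1, 6, 4, 5, 10]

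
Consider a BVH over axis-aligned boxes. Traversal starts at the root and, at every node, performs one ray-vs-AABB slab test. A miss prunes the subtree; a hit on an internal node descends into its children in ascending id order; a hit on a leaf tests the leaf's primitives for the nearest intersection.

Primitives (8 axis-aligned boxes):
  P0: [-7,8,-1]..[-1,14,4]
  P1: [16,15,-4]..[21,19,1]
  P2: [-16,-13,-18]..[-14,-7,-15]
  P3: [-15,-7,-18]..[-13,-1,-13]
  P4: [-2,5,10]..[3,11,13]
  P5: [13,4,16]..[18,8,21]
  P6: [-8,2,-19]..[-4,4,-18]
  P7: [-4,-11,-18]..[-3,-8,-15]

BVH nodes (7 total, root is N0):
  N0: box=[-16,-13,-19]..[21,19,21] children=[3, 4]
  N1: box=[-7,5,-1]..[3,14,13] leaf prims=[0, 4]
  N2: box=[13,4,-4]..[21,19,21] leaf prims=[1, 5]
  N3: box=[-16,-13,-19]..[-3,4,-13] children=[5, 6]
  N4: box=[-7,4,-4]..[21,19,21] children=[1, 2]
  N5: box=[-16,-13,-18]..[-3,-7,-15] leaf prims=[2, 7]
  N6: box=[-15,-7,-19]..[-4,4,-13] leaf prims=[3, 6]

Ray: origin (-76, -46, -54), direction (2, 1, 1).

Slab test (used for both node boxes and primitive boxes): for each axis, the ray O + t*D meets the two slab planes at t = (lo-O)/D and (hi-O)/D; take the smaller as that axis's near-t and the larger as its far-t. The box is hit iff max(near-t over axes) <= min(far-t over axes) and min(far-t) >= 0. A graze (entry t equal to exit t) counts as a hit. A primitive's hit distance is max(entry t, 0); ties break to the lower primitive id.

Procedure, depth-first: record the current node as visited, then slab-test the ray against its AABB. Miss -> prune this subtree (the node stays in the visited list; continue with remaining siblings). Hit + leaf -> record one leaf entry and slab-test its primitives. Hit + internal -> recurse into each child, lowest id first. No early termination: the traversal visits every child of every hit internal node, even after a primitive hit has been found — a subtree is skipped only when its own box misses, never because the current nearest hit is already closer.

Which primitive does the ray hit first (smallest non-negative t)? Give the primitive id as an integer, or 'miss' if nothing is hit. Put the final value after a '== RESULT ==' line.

Traverse from the root:
N0 x:[30,97/2] y:[33,65] z:[35,75] -> hit [35,97/2], descend [3, 4]
  N3 x:[30,73/2] y:[33,50] z:[35,41] -> hit [35,73/2], descend [5, 6]
    N5 x:[30,73/2] y:[33,39] z:[36,39] -> hit [36,73/2] leaf, test {P2(miss), P7@t=36}
    N6 x:[61/2,36] y:[39,50] z:[35,41] -> miss, prune
  N4 x:[69/2,97/2] y:[50,65] z:[50,75] -> miss, prune

order=[0, 3, 5, 6, 4]  |boxes|=5  |leaves|=1  hit=P7

== RESULT ==
7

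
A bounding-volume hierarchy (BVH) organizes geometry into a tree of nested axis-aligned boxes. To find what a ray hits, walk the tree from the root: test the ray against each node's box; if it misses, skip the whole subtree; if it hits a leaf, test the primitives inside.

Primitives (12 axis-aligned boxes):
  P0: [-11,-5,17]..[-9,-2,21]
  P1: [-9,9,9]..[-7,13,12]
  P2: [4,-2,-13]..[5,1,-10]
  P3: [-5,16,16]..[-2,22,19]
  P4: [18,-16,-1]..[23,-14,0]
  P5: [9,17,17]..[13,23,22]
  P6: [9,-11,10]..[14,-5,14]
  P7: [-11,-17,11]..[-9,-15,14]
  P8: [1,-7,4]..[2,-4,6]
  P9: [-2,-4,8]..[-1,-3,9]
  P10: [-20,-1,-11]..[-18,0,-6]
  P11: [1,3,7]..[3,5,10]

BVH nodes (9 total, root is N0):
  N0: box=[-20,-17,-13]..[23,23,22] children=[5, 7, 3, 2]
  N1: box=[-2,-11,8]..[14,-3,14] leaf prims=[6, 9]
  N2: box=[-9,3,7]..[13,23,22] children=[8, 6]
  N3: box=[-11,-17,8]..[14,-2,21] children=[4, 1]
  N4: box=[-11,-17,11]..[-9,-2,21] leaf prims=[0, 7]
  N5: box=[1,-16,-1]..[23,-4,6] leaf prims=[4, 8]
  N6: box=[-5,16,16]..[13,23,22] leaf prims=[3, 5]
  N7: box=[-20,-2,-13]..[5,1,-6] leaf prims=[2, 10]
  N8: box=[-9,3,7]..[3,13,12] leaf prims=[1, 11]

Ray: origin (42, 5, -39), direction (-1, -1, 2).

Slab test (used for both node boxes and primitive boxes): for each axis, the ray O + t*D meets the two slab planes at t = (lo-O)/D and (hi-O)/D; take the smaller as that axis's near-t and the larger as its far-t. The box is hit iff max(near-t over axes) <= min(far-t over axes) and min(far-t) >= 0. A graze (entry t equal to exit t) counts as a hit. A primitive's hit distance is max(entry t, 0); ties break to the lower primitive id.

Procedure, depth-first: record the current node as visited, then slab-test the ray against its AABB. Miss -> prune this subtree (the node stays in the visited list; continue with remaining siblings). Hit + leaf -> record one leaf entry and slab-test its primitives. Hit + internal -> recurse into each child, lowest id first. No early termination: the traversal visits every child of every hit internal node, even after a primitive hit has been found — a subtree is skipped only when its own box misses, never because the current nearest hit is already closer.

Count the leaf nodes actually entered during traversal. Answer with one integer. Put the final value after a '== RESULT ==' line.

Walk:
N0 x:[19,62] y:[-18,22] z:[13,61/2] -> hit [19,22], descend [2, 3, 5, 7]
  N2 x:[29,51] y:[-18,2] z:[23,61/2] -> miss, prune
  N3 x:[28,53] y:[7,22] z:[47/2,30] -> miss, prune
  N5 x:[19,41] y:[9,21] z:[19,45/2] -> hit [19,21] leaf, test {P4@t=19, P8(miss)}
  N7 x:[37,62] y:[4,7] z:[13,33/2] -> miss, prune

order=[0, 2, 3, 5, 7]  |boxes|=5  |leaves|=1  hit=P4

== RESULT ==
1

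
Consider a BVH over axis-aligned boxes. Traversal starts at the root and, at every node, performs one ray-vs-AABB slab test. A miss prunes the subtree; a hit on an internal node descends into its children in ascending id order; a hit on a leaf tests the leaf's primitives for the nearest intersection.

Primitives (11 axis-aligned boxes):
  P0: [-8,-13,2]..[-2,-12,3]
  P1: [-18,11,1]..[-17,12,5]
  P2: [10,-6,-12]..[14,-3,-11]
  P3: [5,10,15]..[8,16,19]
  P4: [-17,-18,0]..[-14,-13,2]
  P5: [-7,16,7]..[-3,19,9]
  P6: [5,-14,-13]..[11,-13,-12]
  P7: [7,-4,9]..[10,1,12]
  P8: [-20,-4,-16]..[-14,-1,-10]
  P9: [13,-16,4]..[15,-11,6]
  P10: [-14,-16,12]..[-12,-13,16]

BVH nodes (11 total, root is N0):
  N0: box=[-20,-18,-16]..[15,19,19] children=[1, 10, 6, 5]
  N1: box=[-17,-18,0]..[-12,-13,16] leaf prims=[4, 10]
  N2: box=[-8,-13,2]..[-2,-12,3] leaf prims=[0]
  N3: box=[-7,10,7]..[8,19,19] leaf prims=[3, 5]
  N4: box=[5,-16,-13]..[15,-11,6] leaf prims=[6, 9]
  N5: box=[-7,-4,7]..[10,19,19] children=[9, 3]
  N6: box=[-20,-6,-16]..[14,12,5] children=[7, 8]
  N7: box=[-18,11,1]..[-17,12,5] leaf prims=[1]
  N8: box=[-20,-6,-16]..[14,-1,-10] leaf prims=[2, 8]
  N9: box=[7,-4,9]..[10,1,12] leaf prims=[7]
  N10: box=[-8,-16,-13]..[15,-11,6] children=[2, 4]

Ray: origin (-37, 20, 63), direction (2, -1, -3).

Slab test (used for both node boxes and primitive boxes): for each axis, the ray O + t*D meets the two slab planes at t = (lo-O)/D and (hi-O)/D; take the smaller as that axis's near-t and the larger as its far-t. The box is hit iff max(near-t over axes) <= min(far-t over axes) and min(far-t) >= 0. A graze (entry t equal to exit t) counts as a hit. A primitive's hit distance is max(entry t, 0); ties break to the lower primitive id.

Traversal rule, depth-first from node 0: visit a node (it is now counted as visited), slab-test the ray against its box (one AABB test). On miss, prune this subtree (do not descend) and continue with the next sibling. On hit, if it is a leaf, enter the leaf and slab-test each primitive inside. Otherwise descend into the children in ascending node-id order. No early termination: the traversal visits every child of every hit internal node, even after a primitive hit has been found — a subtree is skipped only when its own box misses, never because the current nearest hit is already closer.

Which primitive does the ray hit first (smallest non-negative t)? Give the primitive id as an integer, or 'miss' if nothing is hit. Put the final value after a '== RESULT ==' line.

Traverse from the root:
N0 x:[17/2,26] y:[1,38] z:[44/3,79/3] -> hit [44/3,26], descend [1, 5, 6, 10]
  N1 x:[10,25/2] y:[33,38] z:[47/3,21] -> miss, prune
  N5 x:[15,47/2] y:[1,24] z:[44/3,56/3] -> hit [15,56/3], descend [3, 9]
    N3 x:[15,45/2] y:[1,10] z:[44/3,56/3] -> miss, prune
    N9 x:[22,47/2] y:[19,24] z:[17,18] -> miss, prune
  N6 x:[17/2,51/2] y:[8,26] z:[58/3,79/3] -> hit [58/3,51/2], descend [7, 8]
    N7 x:[19/2,10] y:[8,9] z:[58/3,62/3] -> miss, prune
    N8 x:[17/2,51/2] y:[21,26] z:[73/3,79/3] -> hit [73/3,51/2] leaf, test {P2@t=74/3, P8(miss)}
  N10 x:[29/2,26] y:[31,36] z:[19,76/3] -> miss, prune

order=[0, 1, 5, 3, 9, 6, 7, 8, 10]  |boxes|=9  |leaves|=1  hit=P2

== RESULT ==
2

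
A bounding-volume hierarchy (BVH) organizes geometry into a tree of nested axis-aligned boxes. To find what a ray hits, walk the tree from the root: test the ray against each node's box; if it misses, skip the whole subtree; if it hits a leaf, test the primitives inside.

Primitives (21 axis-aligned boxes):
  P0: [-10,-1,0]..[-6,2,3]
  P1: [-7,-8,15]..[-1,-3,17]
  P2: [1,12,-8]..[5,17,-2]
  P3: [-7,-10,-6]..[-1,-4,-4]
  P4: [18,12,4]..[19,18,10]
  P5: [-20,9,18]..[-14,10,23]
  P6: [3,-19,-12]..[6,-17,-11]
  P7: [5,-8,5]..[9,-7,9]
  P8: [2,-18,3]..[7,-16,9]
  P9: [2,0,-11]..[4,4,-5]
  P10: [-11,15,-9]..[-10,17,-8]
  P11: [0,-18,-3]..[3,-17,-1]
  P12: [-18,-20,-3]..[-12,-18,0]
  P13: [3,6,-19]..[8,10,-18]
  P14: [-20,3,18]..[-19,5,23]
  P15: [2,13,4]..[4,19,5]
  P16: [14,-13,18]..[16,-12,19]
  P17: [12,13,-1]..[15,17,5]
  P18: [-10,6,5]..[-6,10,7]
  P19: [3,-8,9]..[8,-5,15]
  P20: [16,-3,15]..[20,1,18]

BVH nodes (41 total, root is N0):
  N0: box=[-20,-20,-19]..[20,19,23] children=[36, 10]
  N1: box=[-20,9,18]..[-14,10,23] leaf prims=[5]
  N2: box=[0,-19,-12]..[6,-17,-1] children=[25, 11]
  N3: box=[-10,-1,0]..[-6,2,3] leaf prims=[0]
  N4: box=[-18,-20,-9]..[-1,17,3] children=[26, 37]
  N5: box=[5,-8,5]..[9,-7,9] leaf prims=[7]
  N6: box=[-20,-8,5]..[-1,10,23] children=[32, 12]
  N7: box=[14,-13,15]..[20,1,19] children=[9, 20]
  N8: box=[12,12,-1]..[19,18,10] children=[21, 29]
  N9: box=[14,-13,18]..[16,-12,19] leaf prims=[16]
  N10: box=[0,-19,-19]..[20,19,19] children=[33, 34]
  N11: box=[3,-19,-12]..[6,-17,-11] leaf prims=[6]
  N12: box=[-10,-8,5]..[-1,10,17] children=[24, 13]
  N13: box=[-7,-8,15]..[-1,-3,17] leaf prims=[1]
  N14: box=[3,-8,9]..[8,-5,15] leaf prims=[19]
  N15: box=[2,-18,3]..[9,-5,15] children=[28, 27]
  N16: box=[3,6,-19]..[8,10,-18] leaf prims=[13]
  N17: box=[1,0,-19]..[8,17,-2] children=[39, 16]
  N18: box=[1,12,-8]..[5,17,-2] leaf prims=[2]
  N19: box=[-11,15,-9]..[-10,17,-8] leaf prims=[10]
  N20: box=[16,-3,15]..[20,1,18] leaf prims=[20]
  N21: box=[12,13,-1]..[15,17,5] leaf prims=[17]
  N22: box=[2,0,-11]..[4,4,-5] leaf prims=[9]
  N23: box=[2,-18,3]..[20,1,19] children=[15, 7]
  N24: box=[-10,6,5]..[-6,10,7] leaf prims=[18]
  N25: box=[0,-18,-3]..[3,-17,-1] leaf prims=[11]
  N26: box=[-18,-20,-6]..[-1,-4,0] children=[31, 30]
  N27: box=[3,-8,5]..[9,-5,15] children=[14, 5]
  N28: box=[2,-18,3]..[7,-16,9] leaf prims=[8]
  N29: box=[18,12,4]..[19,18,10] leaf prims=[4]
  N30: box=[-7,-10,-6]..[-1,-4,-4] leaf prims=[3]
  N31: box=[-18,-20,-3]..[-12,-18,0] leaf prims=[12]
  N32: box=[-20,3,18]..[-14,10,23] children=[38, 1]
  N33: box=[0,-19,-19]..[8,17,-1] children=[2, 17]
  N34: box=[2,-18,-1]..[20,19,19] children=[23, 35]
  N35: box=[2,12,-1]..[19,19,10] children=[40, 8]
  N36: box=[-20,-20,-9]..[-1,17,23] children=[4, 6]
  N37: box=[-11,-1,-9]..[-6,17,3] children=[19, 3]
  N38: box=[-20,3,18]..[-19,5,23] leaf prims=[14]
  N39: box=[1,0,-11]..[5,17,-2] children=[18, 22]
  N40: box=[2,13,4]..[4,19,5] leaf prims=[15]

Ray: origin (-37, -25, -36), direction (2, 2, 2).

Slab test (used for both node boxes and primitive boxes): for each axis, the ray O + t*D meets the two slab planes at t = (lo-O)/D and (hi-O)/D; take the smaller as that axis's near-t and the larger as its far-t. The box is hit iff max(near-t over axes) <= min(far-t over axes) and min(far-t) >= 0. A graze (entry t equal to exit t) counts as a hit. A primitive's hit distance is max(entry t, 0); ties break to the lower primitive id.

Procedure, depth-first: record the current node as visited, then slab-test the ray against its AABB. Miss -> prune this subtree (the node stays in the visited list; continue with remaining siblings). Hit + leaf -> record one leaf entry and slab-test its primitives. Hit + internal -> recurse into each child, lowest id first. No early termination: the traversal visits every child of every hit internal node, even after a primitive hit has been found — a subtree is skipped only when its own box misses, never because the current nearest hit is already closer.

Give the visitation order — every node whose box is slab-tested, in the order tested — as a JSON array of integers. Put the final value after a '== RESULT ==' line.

Trace the traversal:
N0 x:[17/2,57/2] y:[5/2,22] z:[17/2,59/2] -> hit [17/2,22], descend [10, 36]
  N10 x:[37/2,57/2] y:[3,22] z:[17/2,55/2] -> hit [37/2,22], descend [33, 34]
    N33 x:[37/2,45/2] y:[3,21] z:[17/2,35/2] -> miss, prune
    N34 x:[39/2,57/2] y:[7/2,22] z:[35/2,55/2] -> hit [39/2,22], descend [23, 35]
      N23 x:[39/2,57/2] y:[7/2,13] z:[39/2,55/2] -> miss, prune
      N35 x:[39/2,28] y:[37/2,22] z:[35/2,23] -> hit [39/2,22], descend [8, 40]
        N8 x:[49/2,28] y:[37/2,43/2] z:[35/2,23] -> miss, prune
        N40 x:[39/2,41/2] y:[19,22] z:[20,41/2] -> hit [20,41/2] leaf, test {P15@t=20}
  N36 x:[17/2,18] y:[5/2,21] z:[27/2,59/2] -> hit [27/2,18], descend [4, 6]
    N4 x:[19/2,18] y:[5/2,21] z:[27/2,39/2] -> hit [27/2,18], descend [26, 37]
      N26 x:[19/2,18] y:[5/2,21/2] z:[15,18] -> miss, prune
      N37 x:[13,31/2] y:[12,21] z:[27/2,39/2] -> hit [27/2,31/2], descend [3, 19]
        N3 x:[27/2,31/2] y:[12,27/2] z:[18,39/2] -> miss, prune
        N19 x:[13,27/2] y:[20,21] z:[27/2,14] -> miss, prune
    N6 x:[17/2,18] y:[17/2,35/2] z:[41/2,59/2] -> miss, prune

Summary -> nodes [0, 10, 33, 34, 23, 35, 8, 40, 36, 4, 26, 37, 3, 19, 6]; box-tests=15; leaf-entries=1; first=P15

== RESULT ==
[0, 10, 33, 34, 23, 35, 8, 40, 36, 4, 26, 37, 3, 19, 6]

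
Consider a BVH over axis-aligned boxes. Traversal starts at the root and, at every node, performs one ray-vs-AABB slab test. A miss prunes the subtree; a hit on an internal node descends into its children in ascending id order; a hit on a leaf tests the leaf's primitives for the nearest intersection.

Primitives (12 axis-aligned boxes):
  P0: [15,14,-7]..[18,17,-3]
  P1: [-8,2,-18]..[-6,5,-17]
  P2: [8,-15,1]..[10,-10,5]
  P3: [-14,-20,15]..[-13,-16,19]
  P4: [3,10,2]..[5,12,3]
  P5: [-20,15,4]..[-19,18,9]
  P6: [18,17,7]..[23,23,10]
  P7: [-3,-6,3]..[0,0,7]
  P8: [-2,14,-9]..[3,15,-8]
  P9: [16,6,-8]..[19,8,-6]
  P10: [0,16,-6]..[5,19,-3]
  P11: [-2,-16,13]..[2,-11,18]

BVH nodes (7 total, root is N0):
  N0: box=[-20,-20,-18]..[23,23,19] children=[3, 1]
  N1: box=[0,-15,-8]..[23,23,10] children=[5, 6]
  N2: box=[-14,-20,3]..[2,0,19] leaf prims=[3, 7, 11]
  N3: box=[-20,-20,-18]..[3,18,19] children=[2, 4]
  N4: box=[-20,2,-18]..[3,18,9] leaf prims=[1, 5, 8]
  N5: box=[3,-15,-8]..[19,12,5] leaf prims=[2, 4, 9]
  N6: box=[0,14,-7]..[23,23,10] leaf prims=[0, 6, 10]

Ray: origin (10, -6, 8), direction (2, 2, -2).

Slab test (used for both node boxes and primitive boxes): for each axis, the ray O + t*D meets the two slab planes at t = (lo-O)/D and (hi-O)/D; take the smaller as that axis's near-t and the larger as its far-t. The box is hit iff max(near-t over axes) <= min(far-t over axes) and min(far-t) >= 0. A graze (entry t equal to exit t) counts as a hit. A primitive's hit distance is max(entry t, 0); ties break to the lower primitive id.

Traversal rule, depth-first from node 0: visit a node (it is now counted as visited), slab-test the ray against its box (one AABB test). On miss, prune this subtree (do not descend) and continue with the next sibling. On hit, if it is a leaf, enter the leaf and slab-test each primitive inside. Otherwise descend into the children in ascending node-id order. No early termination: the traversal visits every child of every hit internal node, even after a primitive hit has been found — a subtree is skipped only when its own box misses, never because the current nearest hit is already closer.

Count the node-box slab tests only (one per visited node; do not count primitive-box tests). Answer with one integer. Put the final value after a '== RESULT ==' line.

Trace the traversal:
N0 x:[-15,13/2] y:[-7,29/2] z:[-11/2,13] -> hit [-11/2,13/2], descend [1, 3]
  N1 x:[-5,13/2] y:[-9/2,29/2] z:[-1,8] -> hit [-1,13/2], descend [5, 6]
    N5 x:[-7/2,9/2] y:[-9/2,9] z:[3/2,8] -> hit [3/2,9/2] leaf, test {P2(miss), P4(miss), P9(miss)}
    N6 x:[-5,13/2] y:[10,29/2] z:[-1,15/2] -> miss, prune
  N3 x:[-15,-7/2] y:[-7,12] z:[-11/2,13] -> miss, prune

order=[0, 1, 5, 6, 3]  |boxes|=5  |leaves|=1  hit=miss

== RESULT ==
5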